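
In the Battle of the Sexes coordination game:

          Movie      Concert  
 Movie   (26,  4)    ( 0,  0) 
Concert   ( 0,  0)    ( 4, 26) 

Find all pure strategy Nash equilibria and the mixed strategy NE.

Pure NE: (Movie, Movie) and (Concert, Concert); Mixed NE: p = 0.8667, q = 0.1333

Work:
Check pure NE:
(Movie, Movie): (26, 4) - no unilateral deviation beneficial
(Concert, Concert): (4, 26) - no unilateral deviation beneficial
Mixed NE: P1 plays Movie with p = 0.8667, P2 plays Movie with q = 0.1333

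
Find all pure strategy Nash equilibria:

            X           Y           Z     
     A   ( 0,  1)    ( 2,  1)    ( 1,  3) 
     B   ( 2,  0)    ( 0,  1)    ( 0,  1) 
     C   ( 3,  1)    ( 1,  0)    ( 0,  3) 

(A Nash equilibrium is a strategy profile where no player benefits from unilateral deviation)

Nash equilibrium: (A, Z)

Work:
Best responses:
  P1 vs X: payoffs [0, 2, 3] → best response C (payoff 3)
  P1 vs Y: payoffs [2, 0, 1] → best response A (payoff 2)
  P1 vs Z: payoffs [1, 0, 0] → best response A (payoff 1)
  P2 vs A: payoffs [1, 1, 3] → best response Z (payoff 3)
  P2 vs B: payoffs [0, 1, 1] → best response Y/Z (payoff 1)
  P2 vs C: payoffs [1, 0, 3] → best response Z (payoff 3)
Mutual best responses: (A,Z) → Nash equilibria.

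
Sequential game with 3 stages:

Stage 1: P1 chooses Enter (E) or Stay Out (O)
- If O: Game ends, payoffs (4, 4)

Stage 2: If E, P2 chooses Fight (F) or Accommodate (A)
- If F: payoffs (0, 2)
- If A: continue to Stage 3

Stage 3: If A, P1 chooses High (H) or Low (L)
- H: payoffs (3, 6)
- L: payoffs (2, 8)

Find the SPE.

SPE: (O, A, H); Outcome (4, 4)

Work:
Stage 3: P1 chooses H (3 vs 2)
Stage 2: P2: F->2, A->6 (anticipating H). Choose A
Stage 1: P1: O->4, E->3 (anticipating A, H). Choose O
SPE path: O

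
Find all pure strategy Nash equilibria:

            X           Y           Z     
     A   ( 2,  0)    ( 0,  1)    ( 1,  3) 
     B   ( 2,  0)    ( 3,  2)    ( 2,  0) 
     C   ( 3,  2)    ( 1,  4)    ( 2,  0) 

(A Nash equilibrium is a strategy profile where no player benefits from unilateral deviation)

Nash equilibrium: (B, Y)

Work:
Best responses:
  P1 vs X: payoffs [2, 2, 3] → best response C (payoff 3)
  P1 vs Y: payoffs [0, 3, 1] → best response B (payoff 3)
  P1 vs Z: payoffs [1, 2, 2] → best response B/C (payoff 2)
  P2 vs A: payoffs [0, 1, 3] → best response Z (payoff 3)
  P2 vs B: payoffs [0, 2, 0] → best response Y (payoff 2)
  P2 vs C: payoffs [2, 4, 0] → best response Y (payoff 4)
Mutual best responses: (B,Y) → Nash equilibria.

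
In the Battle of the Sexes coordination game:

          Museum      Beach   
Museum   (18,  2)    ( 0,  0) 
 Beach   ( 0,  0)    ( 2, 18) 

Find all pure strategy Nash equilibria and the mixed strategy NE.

Pure NE: (Museum, Museum) and (Beach, Beach); Mixed NE: p = 0.9, q = 0.1

Work:
Check pure NE:
(Museum, Museum): (18, 2) - no unilateral deviation beneficial
(Beach, Beach): (2, 18) - no unilateral deviation beneficial
Mixed NE: P1 plays Museum with p = 0.9, P2 plays Museum with q = 0.1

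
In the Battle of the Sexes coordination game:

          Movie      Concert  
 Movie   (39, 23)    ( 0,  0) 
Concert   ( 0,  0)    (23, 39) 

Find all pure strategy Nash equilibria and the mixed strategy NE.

Pure NE: (Movie, Movie) and (Concert, Concert); Mixed NE: p = 0.629, q = 0.371

Work:
Check pure NE:
(Movie, Movie): (39, 23) - no unilateral deviation beneficial
(Concert, Concert): (23, 39) - no unilateral deviation beneficial
Mixed NE: P1 plays Movie with p = 0.629, P2 plays Movie with q = 0.371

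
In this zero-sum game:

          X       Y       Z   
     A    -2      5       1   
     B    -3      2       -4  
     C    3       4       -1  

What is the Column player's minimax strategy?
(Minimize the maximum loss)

Column should play Z, value = 1

Work:
Column player minimizes Row's maximum payoff:
Column X: max payoff to Row = 3
Column Y: max payoff to Row = 5
Column Z: max payoff to Row = 1
Minimum is 1, achieved by column Z.
Minimax strategy: Z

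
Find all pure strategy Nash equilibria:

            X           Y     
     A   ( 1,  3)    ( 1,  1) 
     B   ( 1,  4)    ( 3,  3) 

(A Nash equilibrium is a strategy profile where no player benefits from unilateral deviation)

Nash equilibrium: (A, X), (B, X)

Work:
Best responses:
  P1 vs X: payoffs [1, 1] → best response A/B (payoff 1)
  P1 vs Y: payoffs [1, 3] → best response B (payoff 3)
  P2 vs A: payoffs [3, 1] → best response X (payoff 3)
  P2 vs B: payoffs [4, 3] → best response X (payoff 4)
Mutual best responses: (A,X), (B,X) → Nash equilibria.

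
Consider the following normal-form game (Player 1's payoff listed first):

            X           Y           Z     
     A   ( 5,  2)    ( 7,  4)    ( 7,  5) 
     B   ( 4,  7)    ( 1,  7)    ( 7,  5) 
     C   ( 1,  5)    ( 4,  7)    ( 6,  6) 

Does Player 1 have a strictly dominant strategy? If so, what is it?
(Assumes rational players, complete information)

No strictly dominant strategy exists for Player 1

Work:
A strategy strictly dominates another if it gives a strictly higher payoff against every opponent action. Compare each pair of P1's strategies column-by-column:
  A vs B: [5 vs 4, 7 vs 1, 7 vs 7] → A does not strictly dominate B (column Z: 7 ≤ 7)
  A vs C: [5 vs 1, 7 vs 4, 7 vs 6] → A strictly dominates C
  B vs A: [4 vs 5, 1 vs 7, 7 vs 7] → B does not strictly dominate A (column X: 4 ≤ 5)
  B vs C: [4 vs 1, 1 vs 4, 7 vs 6] → B does not strictly dominate C (column Y: 1 ≤ 4)
  C vs A: [1 vs 5, 4 vs 7, 6 vs 7] → C does not strictly dominate A (column X: 1 ≤ 5)
  C vs B: [1 vs 4, 4 vs 1, 6 vs 7] → C does not strictly dominate B (column X: 1 ≤ 4)
No single strategy strictly dominates all others → no strictly dominant strategy.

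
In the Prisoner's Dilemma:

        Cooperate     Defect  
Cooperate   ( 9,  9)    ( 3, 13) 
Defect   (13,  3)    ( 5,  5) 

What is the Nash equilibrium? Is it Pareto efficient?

(Defect, Defect) is NE; not Pareto efficient

Work:
Defect dominates Cooperate for both players:
If P2 cooperates: Defect (13) > Cooperate (9)
If P2 defects: Defect (5) > Cooperate (3)
NE: (Defect, Defect) with payoff (5, 5)
But (Cooperate, Cooperate) = (9, 9) Pareto dominates (5, 5)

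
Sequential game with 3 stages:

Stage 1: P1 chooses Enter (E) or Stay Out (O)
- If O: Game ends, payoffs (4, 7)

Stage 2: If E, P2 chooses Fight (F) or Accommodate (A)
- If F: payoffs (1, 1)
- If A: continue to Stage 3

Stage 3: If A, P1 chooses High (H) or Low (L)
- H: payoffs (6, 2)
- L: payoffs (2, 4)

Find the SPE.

SPE: (E, A, H); Outcome (6, 2)

Work:
Stage 3: P1 chooses H (6 vs 2)
Stage 2: P2: F->1, A->2 (anticipating H). Choose A
Stage 1: P1: O->4, E->6 (anticipating A, H). Choose E
SPE path: E -> A -> H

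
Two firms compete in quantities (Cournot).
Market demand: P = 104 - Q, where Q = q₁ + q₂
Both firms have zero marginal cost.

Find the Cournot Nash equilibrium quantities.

q₁* = q₂* = 34.67; P* = 34.67

Work:
Profit: π_i = P·q_i = (a - q_i - q_j)·q_i
FOC: ∂π_i/∂q_i = a - 2q_i - q_j = 0
Reaction function: q_i = (104 - q_j)/2
Symmetry: q* = 104/3 = 34.67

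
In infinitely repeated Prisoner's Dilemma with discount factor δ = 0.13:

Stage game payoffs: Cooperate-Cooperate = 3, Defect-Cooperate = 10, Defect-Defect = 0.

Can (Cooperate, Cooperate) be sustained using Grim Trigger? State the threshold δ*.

δ* = 0.7; since δ = 0.13 < 0.7, cooperation cannot be sustained

Work:
For Grim Trigger:
Cooperate forever: 3/(1-δ)
Defect then punished: 10 + 0·δ/(1-δ)
Need: 3/(1-δ) ≥ 10 + 0·δ/(1-δ)
Solving: δ ≥ (T-R)/(T-P) = (10-3)/(10-0) = 0.7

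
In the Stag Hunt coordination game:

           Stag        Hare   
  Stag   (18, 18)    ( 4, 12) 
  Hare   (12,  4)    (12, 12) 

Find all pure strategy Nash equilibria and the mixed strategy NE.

Pure NE: (Stag, Stag) and (Hare, Hare); Mixed NE: p = 0.5714, q = 0.5714

Work:
Check pure NE:
(Stag, Stag): (18, 18) - no unilateral deviation beneficial
(Hare, Hare): (12, 12) - no unilateral deviation beneficial
Mixed NE: P1 plays Stag with p = 0.5714, P2 plays Stag with q = 0.5714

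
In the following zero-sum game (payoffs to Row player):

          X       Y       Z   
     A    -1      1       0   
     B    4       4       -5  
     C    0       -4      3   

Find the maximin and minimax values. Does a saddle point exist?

Maximin = -1, Minimax = 3, Saddle: False

Work:
Row minimums: [-1, -5, -4] → maximin = -1
Column maximums: [4, 4, 3] → minimax = 3
No saddle point (maximin ≠ minimax). Mixed strategy needed.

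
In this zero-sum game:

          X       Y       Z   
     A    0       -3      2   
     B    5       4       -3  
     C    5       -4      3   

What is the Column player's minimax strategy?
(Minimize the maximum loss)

Column should play Z, value = 3

Work:
Column player minimizes Row's maximum payoff:
Column X: max payoff to Row = 5
Column Y: max payoff to Row = 4
Column Z: max payoff to Row = 3
Minimum is 3, achieved by column Z.
Minimax strategy: Z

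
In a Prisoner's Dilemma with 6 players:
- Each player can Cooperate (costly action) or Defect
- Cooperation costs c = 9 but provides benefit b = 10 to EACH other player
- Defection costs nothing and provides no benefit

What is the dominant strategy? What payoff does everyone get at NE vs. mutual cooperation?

Dominant: Defect; NE payoff = 0; Coop payoff = 41

Work:
Defect dominates (saves cost c = 9, benefit to others is external)
NE: All defect → everyone gets 0
If all cooperate: each receives (5)×10 - 9 = 41
Social dilemma: 41 > 0 but NE gives 0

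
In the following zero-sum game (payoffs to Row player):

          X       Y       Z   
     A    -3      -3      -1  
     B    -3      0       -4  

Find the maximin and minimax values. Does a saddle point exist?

Maximin = -3, Minimax = -3, Saddle: True

Work:
Row minimums: [-3, -4] → maximin = -3
Column maximums: [-3, 0, -1] → minimax = -3
Saddle point exists! Game value = -3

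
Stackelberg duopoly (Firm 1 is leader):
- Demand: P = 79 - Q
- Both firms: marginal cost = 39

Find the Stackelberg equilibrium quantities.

q₁* (leader) = 20.0, q₂* (follower) = 10.0

Work:
Follower's reaction: q₂ = (a - c - q₁)/2
Leader substitutes: π₁ = q₁·(a - q₁ - (a-c-q₁)/2 - c)
FOC: q₁* = (79 - 39)/2 = 20.00
Then: q₂* = (79 - 39 - 20.0)/2 = 10.00
Leader has first-mover advantage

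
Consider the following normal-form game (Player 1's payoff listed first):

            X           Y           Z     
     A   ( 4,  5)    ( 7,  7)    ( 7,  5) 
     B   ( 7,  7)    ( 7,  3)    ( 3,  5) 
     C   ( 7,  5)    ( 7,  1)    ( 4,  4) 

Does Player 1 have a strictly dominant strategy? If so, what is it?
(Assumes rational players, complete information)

No strictly dominant strategy exists for Player 1

Work:
A strategy strictly dominates another if it gives a strictly higher payoff against every opponent action. Compare each pair of P1's strategies column-by-column:
  A vs B: [4 vs 7, 7 vs 7, 7 vs 3] → A does not strictly dominate B (column X: 4 ≤ 7)
  A vs C: [4 vs 7, 7 vs 7, 7 vs 4] → A does not strictly dominate C (column X: 4 ≤ 7)
  B vs A: [7 vs 4, 7 vs 7, 3 vs 7] → B does not strictly dominate A (column Y: 7 ≤ 7)
  B vs C: [7 vs 7, 7 vs 7, 3 vs 4] → B does not strictly dominate C (column X: 7 ≤ 7)
  C vs A: [7 vs 4, 7 vs 7, 4 vs 7] → C does not strictly dominate A (column Y: 7 ≤ 7)
  C vs B: [7 vs 7, 7 vs 7, 4 vs 3] → C does not strictly dominate B (column X: 7 ≤ 7)
No single strategy strictly dominates all others → no strictly dominant strategy.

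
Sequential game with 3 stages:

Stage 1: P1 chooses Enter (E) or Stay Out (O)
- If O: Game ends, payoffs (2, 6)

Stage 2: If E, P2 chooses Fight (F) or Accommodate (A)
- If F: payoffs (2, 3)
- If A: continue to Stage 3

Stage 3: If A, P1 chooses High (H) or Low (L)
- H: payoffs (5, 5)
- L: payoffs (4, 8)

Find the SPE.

SPE: (E, A, H); Outcome (5, 5)

Work:
Stage 3: P1 chooses H (5 vs 4)
Stage 2: P2: F->3, A->5 (anticipating H). Choose A
Stage 1: P1: O->2, E->5 (anticipating A, H). Choose E
SPE path: E -> A -> H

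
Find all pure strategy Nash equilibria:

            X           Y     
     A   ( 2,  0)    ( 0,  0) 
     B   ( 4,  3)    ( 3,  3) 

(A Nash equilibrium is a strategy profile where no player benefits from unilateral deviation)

Nash equilibrium: (B, X), (B, Y)

Work:
Best responses:
  P1 vs X: payoffs [2, 4] → best response B (payoff 4)
  P1 vs Y: payoffs [0, 3] → best response B (payoff 3)
  P2 vs A: payoffs [0, 0] → best response X/Y (payoff 0)
  P2 vs B: payoffs [3, 3] → best response X/Y (payoff 3)
Mutual best responses: (B,X), (B,Y) → Nash equilibria.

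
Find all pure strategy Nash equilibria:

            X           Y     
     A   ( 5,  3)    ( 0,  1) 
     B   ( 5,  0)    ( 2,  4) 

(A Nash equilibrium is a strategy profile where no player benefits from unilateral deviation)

Nash equilibrium: (A, X), (B, Y)

Work:
Best responses:
  P1 vs X: payoffs [5, 5] → best response A/B (payoff 5)
  P1 vs Y: payoffs [0, 2] → best response B (payoff 2)
  P2 vs A: payoffs [3, 1] → best response X (payoff 3)
  P2 vs B: payoffs [0, 4] → best response Y (payoff 4)
Mutual best responses: (A,X), (B,Y) → Nash equilibria.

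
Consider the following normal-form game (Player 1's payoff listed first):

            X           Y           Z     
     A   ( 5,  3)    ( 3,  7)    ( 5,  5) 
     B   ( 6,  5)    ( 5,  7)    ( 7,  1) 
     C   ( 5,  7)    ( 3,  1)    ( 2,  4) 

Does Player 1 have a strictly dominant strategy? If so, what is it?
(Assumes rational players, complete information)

Yes, Player 1's strictly dominant strategy is B

Work:
A strategy strictly dominates another if it gives a strictly higher payoff against every opponent action. Compare each pair of P1's strategies column-by-column:
  A vs B: [5 vs 6, 3 vs 5, 5 vs 7] → A does not strictly dominate B (column X: 5 ≤ 6)
  A vs C: [5 vs 5, 3 vs 3, 5 vs 2] → A does not strictly dominate C (column X: 5 ≤ 5)
  B vs A: [6 vs 5, 5 vs 3, 7 vs 5] → B strictly dominates A
  B vs C: [6 vs 5, 5 vs 3, 7 vs 2] → B strictly dominates C
  C vs A: [5 vs 5, 3 vs 3, 2 vs 5] → C does not strictly dominate A (column X: 5 ≤ 5)
  C vs B: [5 vs 6, 3 vs 5, 2 vs 7] → C does not strictly dominate B (column X: 5 ≤ 6)
B strictly dominates every other strategy → strictly dominant.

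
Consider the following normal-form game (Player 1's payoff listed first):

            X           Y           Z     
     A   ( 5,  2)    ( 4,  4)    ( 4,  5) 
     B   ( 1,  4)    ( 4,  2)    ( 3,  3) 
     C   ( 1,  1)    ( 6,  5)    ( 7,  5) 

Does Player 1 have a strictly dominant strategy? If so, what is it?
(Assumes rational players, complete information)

No strictly dominant strategy exists for Player 1

Work:
A strategy strictly dominates another if it gives a strictly higher payoff against every opponent action. Compare each pair of P1's strategies column-by-column:
  A vs B: [5 vs 1, 4 vs 4, 4 vs 3] → A does not strictly dominate B (column Y: 4 ≤ 4)
  A vs C: [5 vs 1, 4 vs 6, 4 vs 7] → A does not strictly dominate C (column Y: 4 ≤ 6)
  B vs A: [1 vs 5, 4 vs 4, 3 vs 4] → B does not strictly dominate A (column X: 1 ≤ 5)
  B vs C: [1 vs 1, 4 vs 6, 3 vs 7] → B does not strictly dominate C (column X: 1 ≤ 1)
  C vs A: [1 vs 5, 6 vs 4, 7 vs 4] → C does not strictly dominate A (column X: 1 ≤ 5)
  C vs B: [1 vs 1, 6 vs 4, 7 vs 3] → C does not strictly dominate B (column X: 1 ≤ 1)
No single strategy strictly dominates all others → no strictly dominant strategy.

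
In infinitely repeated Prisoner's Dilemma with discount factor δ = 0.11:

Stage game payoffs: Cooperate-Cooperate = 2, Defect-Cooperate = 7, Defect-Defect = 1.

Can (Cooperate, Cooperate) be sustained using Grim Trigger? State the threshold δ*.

δ* = 0.8333; since δ = 0.11 < 0.8333, cooperation cannot be sustained

Work:
For Grim Trigger:
Cooperate forever: 2/(1-δ)
Defect then punished: 7 + 1·δ/(1-δ)
Need: 2/(1-δ) ≥ 7 + 1·δ/(1-δ)
Solving: δ ≥ (T-R)/(T-P) = (7-2)/(7-1) = 0.8333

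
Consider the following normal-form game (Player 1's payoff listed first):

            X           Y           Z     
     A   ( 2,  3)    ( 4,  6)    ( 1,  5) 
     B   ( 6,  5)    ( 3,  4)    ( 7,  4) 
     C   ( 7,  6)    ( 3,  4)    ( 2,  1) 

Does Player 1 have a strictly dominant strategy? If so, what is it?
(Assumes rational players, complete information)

No strictly dominant strategy exists for Player 1

Work:
A strategy strictly dominates another if it gives a strictly higher payoff against every opponent action. Compare each pair of P1's strategies column-by-column:
  A vs B: [2 vs 6, 4 vs 3, 1 vs 7] → A does not strictly dominate B (column X: 2 ≤ 6)
  A vs C: [2 vs 7, 4 vs 3, 1 vs 2] → A does not strictly dominate C (column X: 2 ≤ 7)
  B vs A: [6 vs 2, 3 vs 4, 7 vs 1] → B does not strictly dominate A (column Y: 3 ≤ 4)
  B vs C: [6 vs 7, 3 vs 3, 7 vs 2] → B does not strictly dominate C (column X: 6 ≤ 7)
  C vs A: [7 vs 2, 3 vs 4, 2 vs 1] → C does not strictly dominate A (column Y: 3 ≤ 4)
  C vs B: [7 vs 6, 3 vs 3, 2 vs 7] → C does not strictly dominate B (column Y: 3 ≤ 3)
No single strategy strictly dominates all others → no strictly dominant strategy.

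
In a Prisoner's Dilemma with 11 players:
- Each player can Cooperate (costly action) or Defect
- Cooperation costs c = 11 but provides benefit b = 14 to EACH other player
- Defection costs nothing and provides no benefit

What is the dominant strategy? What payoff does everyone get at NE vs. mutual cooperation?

Dominant: Defect; NE payoff = 0; Coop payoff = 129

Work:
Defect dominates (saves cost c = 11, benefit to others is external)
NE: All defect → everyone gets 0
If all cooperate: each receives (10)×14 - 11 = 129
Social dilemma: 129 > 0 but NE gives 0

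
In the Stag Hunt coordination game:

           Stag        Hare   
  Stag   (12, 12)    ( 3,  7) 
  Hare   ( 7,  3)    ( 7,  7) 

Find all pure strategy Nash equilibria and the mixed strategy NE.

Pure NE: (Stag, Stag) and (Hare, Hare); Mixed NE: p = 0.4444, q = 0.4444

Work:
Check pure NE:
(Stag, Stag): (12, 12) - no unilateral deviation beneficial
(Hare, Hare): (7, 7) - no unilateral deviation beneficial
Mixed NE: P1 plays Stag with p = 0.4444, P2 plays Stag with q = 0.4444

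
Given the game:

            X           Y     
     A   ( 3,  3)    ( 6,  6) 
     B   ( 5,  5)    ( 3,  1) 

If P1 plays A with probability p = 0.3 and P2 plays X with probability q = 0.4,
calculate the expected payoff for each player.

E[P1] = 4.1, E[P2] = 3.26

Work:
E[P1] = p·q·π₁(A,X) + p·(1-q)·π₁(A,Y) + (1-p)·q·π₁(B,X) + (1-p)·(1-q)·π₁(B,Y)
= 0.3·0.4·3 + 0.3·0.6·6 + 0.7·0.4·5 + 0.7·0.6·3
= 4.1

E[P2] = 3.26 (similar calculation)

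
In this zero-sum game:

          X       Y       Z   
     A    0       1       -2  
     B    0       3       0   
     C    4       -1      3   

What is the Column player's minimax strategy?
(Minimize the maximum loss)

Column should play Y or Z (all achieve the minimum), value = 3

Work:
Column player minimizes Row's maximum payoff:
Column X: max payoff to Row = 4
Column Y: max payoff to Row = 3
Column Z: max payoff to Row = 3
Minimum is 3, achieved by columns Y, Z (tied).
Each of Y or Z is a minimax strategy.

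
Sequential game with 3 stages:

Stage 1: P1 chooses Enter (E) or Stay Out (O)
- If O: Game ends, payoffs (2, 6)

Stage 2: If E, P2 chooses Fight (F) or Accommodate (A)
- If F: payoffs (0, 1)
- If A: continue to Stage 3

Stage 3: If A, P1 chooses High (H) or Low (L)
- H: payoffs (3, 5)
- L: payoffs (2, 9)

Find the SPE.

SPE: (E, A, H); Outcome (3, 5)

Work:
Stage 3: P1 chooses H (3 vs 2)
Stage 2: P2: F->1, A->5 (anticipating H). Choose A
Stage 1: P1: O->2, E->3 (anticipating A, H). Choose E
SPE path: E -> A -> H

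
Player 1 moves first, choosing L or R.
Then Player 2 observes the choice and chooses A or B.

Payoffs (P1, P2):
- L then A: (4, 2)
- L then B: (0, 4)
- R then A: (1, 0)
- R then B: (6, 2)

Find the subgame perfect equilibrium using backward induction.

P1 plays R, P2 plays B after L and B after R; Payoff (6, 2)

Work:
Backward induction:
After L: P2 chooses B → P1 gets 0
After R: P2 chooses B → P1 gets 6
P1 chooses R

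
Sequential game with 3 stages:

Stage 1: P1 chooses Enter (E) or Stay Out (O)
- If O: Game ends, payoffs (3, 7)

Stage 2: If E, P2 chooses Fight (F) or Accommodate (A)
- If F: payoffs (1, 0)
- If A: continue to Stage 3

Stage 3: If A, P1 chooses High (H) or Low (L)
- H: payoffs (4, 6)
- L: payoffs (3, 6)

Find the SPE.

SPE: (E, A, H); Outcome (4, 6)

Work:
Stage 3: P1 chooses H (4 vs 3)
Stage 2: P2: F->0, A->6 (anticipating H). Choose A
Stage 1: P1: O->3, E->4 (anticipating A, H). Choose E
SPE path: E -> A -> H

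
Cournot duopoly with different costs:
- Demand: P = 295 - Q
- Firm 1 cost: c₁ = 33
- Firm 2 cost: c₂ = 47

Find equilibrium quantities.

q₁* = 92.0, q₂* = 78.0

Work:
Reaction: q₁ = (295 - 33 - q₂)/2
Reaction: q₂ = (295 - 47 - q₁)/2
Solve simultaneously:
q₁* = (295 - 2×33 + 47)/3 = 92.0
q₂* = (295 - 2×47 + 33)/3 = 78.0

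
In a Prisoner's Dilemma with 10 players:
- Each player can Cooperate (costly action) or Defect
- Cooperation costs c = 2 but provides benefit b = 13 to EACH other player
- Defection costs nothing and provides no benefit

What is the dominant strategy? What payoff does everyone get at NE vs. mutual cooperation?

Dominant: Defect; NE payoff = 0; Coop payoff = 115

Work:
Defect dominates (saves cost c = 2, benefit to others is external)
NE: All defect → everyone gets 0
If all cooperate: each receives (9)×13 - 2 = 115
Social dilemma: 115 > 0 but NE gives 0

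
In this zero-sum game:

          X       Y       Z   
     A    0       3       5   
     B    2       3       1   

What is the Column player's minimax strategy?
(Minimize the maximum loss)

Column should play X, value = 2

Work:
Column player minimizes Row's maximum payoff:
Column X: max payoff to Row = 2
Column Y: max payoff to Row = 3
Column Z: max payoff to Row = 5
Minimum is 2, achieved by column X.
Minimax strategy: X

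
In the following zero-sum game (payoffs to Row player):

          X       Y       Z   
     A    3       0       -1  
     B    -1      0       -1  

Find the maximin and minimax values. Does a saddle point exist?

Maximin = -1, Minimax = -1, Saddle: True

Work:
Row minimums: [-1, -1] → maximin = -1
Column maximums: [3, 0, -1] → minimax = -1
Saddle point exists! Game value = -1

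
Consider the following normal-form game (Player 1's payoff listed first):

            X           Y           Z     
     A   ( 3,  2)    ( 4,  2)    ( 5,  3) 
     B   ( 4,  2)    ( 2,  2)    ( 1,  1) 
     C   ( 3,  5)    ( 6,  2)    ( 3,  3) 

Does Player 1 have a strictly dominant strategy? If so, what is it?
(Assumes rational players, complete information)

No strictly dominant strategy exists for Player 1

Work:
A strategy strictly dominates another if it gives a strictly higher payoff against every opponent action. Compare each pair of P1's strategies column-by-column:
  A vs B: [3 vs 4, 4 vs 2, 5 vs 1] → A does not strictly dominate B (column X: 3 ≤ 4)
  A vs C: [3 vs 3, 4 vs 6, 5 vs 3] → A does not strictly dominate C (column X: 3 ≤ 3)
  B vs A: [4 vs 3, 2 vs 4, 1 vs 5] → B does not strictly dominate A (column Y: 2 ≤ 4)
  B vs C: [4 vs 3, 2 vs 6, 1 vs 3] → B does not strictly dominate C (column Y: 2 ≤ 6)
  C vs A: [3 vs 3, 6 vs 4, 3 vs 5] → C does not strictly dominate A (column X: 3 ≤ 3)
  C vs B: [3 vs 4, 6 vs 2, 3 vs 1] → C does not strictly dominate B (column X: 3 ≤ 4)
No single strategy strictly dominates all others → no strictly dominant strategy.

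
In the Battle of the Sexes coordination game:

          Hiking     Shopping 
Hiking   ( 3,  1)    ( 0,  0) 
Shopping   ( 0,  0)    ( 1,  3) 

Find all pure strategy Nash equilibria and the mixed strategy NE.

Pure NE: (Hiking, Hiking) and (Shopping, Shopping); Mixed NE: p = 0.75, q = 0.25

Work:
Check pure NE:
(Hiking, Hiking): (3, 1) - no unilateral deviation beneficial
(Shopping, Shopping): (1, 3) - no unilateral deviation beneficial
Mixed NE: P1 plays Hiking with p = 0.75, P2 plays Hiking with q = 0.25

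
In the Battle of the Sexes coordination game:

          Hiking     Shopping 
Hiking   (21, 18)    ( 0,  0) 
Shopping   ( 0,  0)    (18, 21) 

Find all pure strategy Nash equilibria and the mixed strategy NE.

Pure NE: (Hiking, Hiking) and (Shopping, Shopping); Mixed NE: p = 0.5385, q = 0.4615

Work:
Check pure NE:
(Hiking, Hiking): (21, 18) - no unilateral deviation beneficial
(Shopping, Shopping): (18, 21) - no unilateral deviation beneficial
Mixed NE: P1 plays Hiking with p = 0.5385, P2 plays Hiking with q = 0.4615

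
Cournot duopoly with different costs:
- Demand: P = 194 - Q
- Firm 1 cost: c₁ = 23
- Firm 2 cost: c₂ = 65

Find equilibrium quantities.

q₁* = 71.0, q₂* = 29.0

Work:
Reaction: q₁ = (194 - 23 - q₂)/2
Reaction: q₂ = (194 - 65 - q₁)/2
Solve simultaneously:
q₁* = (194 - 2×23 + 65)/3 = 71.0
q₂* = (194 - 2×65 + 23)/3 = 29.0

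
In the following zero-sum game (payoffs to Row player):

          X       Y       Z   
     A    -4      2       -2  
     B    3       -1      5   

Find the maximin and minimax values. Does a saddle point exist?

Maximin = -1, Minimax = 2, Saddle: False

Work:
Row minimums: [-4, -1] → maximin = -1
Column maximums: [3, 2, 5] → minimax = 2
No saddle point (maximin ≠ minimax). Mixed strategy needed.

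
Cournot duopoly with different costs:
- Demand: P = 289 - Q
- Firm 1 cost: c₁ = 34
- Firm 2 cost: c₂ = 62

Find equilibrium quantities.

q₁* = 94.33, q₂* = 66.33

Work:
Reaction: q₁ = (289 - 34 - q₂)/2
Reaction: q₂ = (289 - 62 - q₁)/2
Solve simultaneously:
q₁* = (289 - 2×34 + 62)/3 = 94.33
q₂* = (289 - 2×62 + 34)/3 = 66.33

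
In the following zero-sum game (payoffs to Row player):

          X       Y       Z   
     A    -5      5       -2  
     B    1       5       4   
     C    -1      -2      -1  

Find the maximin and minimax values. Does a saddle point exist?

Maximin = 1, Minimax = 1, Saddle: True

Work:
Row minimums: [-5, 1, -2] → maximin = 1
Column maximums: [1, 5, 4] → minimax = 1
Saddle point exists! Game value = 1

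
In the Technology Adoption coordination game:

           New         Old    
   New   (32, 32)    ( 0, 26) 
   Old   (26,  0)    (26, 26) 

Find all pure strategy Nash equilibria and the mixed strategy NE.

Pure NE: (New, New) and (Old, Old); Mixed NE: p = 0.8125, q = 0.8125

Work:
Check pure NE:
(New, New): (32, 32) - no unilateral deviation beneficial
(Old, Old): (26, 26) - no unilateral deviation beneficial
Mixed NE: P1 plays New with p = 0.8125, P2 plays New with q = 0.8125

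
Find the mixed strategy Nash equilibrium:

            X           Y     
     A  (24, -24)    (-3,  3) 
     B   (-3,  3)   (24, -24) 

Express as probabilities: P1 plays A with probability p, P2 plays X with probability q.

p = 0.5, q = 0.5

Work:
Find probabilities that make opponent indifferent:
P2 chooses q to make P1 indifferent between A and B
P1 chooses p to make P2 indifferent between X and Y
Mixed NE: P1 plays (A: 0.5, B: 0.5), P2 plays (X: 0.5, Y: 0.5)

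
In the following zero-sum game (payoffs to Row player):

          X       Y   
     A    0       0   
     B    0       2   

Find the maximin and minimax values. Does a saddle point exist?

Maximin = 0, Minimax = 0, Saddle: True

Work:
Row minimums: [0, 0] → maximin = 0
Column maximums: [0, 2] → minimax = 0
Saddle point exists! Game value = 0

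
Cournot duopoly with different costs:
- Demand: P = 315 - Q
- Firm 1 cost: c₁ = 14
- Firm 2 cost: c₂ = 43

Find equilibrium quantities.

q₁* = 110.0, q₂* = 81.0

Work:
Reaction: q₁ = (315 - 14 - q₂)/2
Reaction: q₂ = (315 - 43 - q₁)/2
Solve simultaneously:
q₁* = (315 - 2×14 + 43)/3 = 110.0
q₂* = (315 - 2×43 + 14)/3 = 81.0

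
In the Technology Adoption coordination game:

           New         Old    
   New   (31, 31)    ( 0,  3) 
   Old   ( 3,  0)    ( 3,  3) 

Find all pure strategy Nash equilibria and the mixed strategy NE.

Pure NE: (New, New) and (Old, Old); Mixed NE: p = 0.0968, q = 0.0968

Work:
Check pure NE:
(New, New): (31, 31) - no unilateral deviation beneficial
(Old, Old): (3, 3) - no unilateral deviation beneficial
Mixed NE: P1 plays New with p = 0.0968, P2 plays New with q = 0.0968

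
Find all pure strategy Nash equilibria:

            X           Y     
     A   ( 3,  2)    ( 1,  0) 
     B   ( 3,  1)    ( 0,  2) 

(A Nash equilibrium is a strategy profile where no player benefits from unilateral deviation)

Nash equilibrium: (A, X)

Work:
Best responses:
  P1 vs X: payoffs [3, 3] → best response A/B (payoff 3)
  P1 vs Y: payoffs [1, 0] → best response A (payoff 1)
  P2 vs A: payoffs [2, 0] → best response X (payoff 2)
  P2 vs B: payoffs [1, 2] → best response Y (payoff 2)
Mutual best responses: (A,X) → Nash equilibria.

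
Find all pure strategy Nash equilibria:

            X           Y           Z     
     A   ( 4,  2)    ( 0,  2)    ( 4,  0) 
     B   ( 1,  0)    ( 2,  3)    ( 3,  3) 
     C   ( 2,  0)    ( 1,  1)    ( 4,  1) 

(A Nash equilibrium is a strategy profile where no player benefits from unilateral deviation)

Nash equilibrium: (A, X), (B, Y), (C, Z)

Work:
Best responses:
  P1 vs X: payoffs [4, 1, 2] → best response A (payoff 4)
  P1 vs Y: payoffs [0, 2, 1] → best response B (payoff 2)
  P1 vs Z: payoffs [4, 3, 4] → best response A/C (payoff 4)
  P2 vs A: payoffs [2, 2, 0] → best response X/Y (payoff 2)
  P2 vs B: payoffs [0, 3, 3] → best response Y/Z (payoff 3)
  P2 vs C: payoffs [0, 1, 1] → best response Y/Z (payoff 1)
Mutual best responses: (A,X), (B,Y), (C,Z) → Nash equilibria.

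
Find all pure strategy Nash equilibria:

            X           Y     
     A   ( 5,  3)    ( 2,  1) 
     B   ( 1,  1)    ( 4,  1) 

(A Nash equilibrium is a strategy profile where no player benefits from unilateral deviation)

Nash equilibrium: (A, X), (B, Y)

Work:
Best responses:
  P1 vs X: payoffs [5, 1] → best response A (payoff 5)
  P1 vs Y: payoffs [2, 4] → best response B (payoff 4)
  P2 vs A: payoffs [3, 1] → best response X (payoff 3)
  P2 vs B: payoffs [1, 1] → best response X/Y (payoff 1)
Mutual best responses: (A,X), (B,Y) → Nash equilibria.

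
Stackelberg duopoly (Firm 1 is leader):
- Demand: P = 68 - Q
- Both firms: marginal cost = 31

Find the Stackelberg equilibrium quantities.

q₁* (leader) = 18.5, q₂* (follower) = 9.25

Work:
Follower's reaction: q₂ = (a - c - q₁)/2
Leader substitutes: π₁ = q₁·(a - q₁ - (a-c-q₁)/2 - c)
FOC: q₁* = (68 - 31)/2 = 18.50
Then: q₂* = (68 - 31 - 18.5)/2 = 9.25
Leader has first-mover advantage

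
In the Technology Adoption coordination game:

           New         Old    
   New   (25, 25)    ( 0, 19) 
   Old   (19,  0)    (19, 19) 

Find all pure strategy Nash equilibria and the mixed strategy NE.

Pure NE: (New, New) and (Old, Old); Mixed NE: p = 0.76, q = 0.76

Work:
Check pure NE:
(New, New): (25, 25) - no unilateral deviation beneficial
(Old, Old): (19, 19) - no unilateral deviation beneficial
Mixed NE: P1 plays New with p = 0.76, P2 plays New with q = 0.76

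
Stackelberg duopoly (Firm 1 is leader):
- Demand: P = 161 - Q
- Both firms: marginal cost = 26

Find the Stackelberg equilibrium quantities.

q₁* (leader) = 67.5, q₂* (follower) = 33.75

Work:
Follower's reaction: q₂ = (a - c - q₁)/2
Leader substitutes: π₁ = q₁·(a - q₁ - (a-c-q₁)/2 - c)
FOC: q₁* = (161 - 26)/2 = 67.50
Then: q₂* = (161 - 26 - 67.5)/2 = 33.75
Leader has first-mover advantage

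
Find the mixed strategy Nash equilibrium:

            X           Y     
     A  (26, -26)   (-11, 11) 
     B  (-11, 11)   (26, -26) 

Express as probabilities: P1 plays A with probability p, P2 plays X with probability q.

p = 0.5, q = 0.5

Work:
Find probabilities that make opponent indifferent:
P2 chooses q to make P1 indifferent between A and B
P1 chooses p to make P2 indifferent between X and Y
Mixed NE: P1 plays (A: 0.5, B: 0.5), P2 plays (X: 0.5, Y: 0.5)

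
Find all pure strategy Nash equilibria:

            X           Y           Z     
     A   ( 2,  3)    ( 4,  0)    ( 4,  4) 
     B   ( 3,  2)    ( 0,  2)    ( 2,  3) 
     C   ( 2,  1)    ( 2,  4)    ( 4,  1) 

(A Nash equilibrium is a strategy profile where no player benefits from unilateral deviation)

Nash equilibrium: (A, Z)

Work:
Best responses:
  P1 vs X: payoffs [2, 3, 2] → best response B (payoff 3)
  P1 vs Y: payoffs [4, 0, 2] → best response A (payoff 4)
  P1 vs Z: payoffs [4, 2, 4] → best response A/C (payoff 4)
  P2 vs A: payoffs [3, 0, 4] → best response Z (payoff 4)
  P2 vs B: payoffs [2, 2, 3] → best response Z (payoff 3)
  P2 vs C: payoffs [1, 4, 1] → best response Y (payoff 4)
Mutual best responses: (A,Z) → Nash equilibria.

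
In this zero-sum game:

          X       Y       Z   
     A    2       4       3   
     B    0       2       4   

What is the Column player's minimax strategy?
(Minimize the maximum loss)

Column should play X, value = 2

Work:
Column player minimizes Row's maximum payoff:
Column X: max payoff to Row = 2
Column Y: max payoff to Row = 4
Column Z: max payoff to Row = 4
Minimum is 2, achieved by column X.
Minimax strategy: X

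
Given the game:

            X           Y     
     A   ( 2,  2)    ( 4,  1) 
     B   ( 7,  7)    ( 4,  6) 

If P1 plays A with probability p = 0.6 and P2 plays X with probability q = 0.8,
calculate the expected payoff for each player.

E[P1] = 4.0, E[P2] = 3.8

Work:
E[P1] = p·q·π₁(A,X) + p·(1-q)·π₁(A,Y) + (1-p)·q·π₁(B,X) + (1-p)·(1-q)·π₁(B,Y)
= 0.6·0.8·2 + 0.6·0.2·4 + 0.4·0.8·7 + 0.4·0.2·4
= 4.0

E[P2] = 3.8 (similar calculation)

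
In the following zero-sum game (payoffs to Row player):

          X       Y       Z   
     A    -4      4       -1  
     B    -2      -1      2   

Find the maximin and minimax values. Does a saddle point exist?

Maximin = -2, Minimax = -2, Saddle: True

Work:
Row minimums: [-4, -2] → maximin = -2
Column maximums: [-2, 4, 2] → minimax = -2
Saddle point exists! Game value = -2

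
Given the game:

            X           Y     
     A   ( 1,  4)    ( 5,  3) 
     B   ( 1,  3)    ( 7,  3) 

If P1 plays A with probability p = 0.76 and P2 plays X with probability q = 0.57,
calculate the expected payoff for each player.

E[P1] = 2.9264, E[P2] = 3.4332

Work:
E[P1] = p·q·π₁(A,X) + p·(1-q)·π₁(A,Y) + (1-p)·q·π₁(B,X) + (1-p)·(1-q)·π₁(B,Y)
= 0.76·0.57·1 + 0.76·0.43·5 + 0.24·0.57·1 + 0.24·0.43·7
= 2.9264

E[P2] = 3.4332 (similar calculation)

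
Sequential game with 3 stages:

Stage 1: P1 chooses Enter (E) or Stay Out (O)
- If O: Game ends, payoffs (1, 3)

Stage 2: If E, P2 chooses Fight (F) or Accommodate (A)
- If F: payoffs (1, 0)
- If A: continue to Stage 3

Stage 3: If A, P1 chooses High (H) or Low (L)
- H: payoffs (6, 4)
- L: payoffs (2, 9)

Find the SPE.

SPE: (E, A, H); Outcome (6, 4)

Work:
Stage 3: P1 chooses H (6 vs 2)
Stage 2: P2: F->0, A->4 (anticipating H). Choose A
Stage 1: P1: O->1, E->6 (anticipating A, H). Choose E
SPE path: E -> A -> H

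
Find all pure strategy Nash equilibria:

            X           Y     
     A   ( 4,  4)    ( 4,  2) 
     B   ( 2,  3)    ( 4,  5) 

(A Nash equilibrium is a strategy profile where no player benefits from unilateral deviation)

Nash equilibrium: (A, X), (B, Y)

Work:
Best responses:
  P1 vs X: payoffs [4, 2] → best response A (payoff 4)
  P1 vs Y: payoffs [4, 4] → best response A/B (payoff 4)
  P2 vs A: payoffs [4, 2] → best response X (payoff 4)
  P2 vs B: payoffs [3, 5] → best response Y (payoff 5)
Mutual best responses: (A,X), (B,Y) → Nash equilibria.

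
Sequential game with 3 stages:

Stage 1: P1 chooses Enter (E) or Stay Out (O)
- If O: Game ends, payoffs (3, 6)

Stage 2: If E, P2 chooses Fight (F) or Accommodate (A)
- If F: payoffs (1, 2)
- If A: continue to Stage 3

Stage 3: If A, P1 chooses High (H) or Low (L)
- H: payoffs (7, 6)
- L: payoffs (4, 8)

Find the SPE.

SPE: (E, A, H); Outcome (7, 6)

Work:
Stage 3: P1 chooses H (7 vs 4)
Stage 2: P2: F->2, A->6 (anticipating H). Choose A
Stage 1: P1: O->3, E->7 (anticipating A, H). Choose E
SPE path: E -> A -> H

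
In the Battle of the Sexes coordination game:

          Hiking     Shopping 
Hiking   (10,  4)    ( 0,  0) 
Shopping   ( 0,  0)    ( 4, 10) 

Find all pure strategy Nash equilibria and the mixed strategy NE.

Pure NE: (Hiking, Hiking) and (Shopping, Shopping); Mixed NE: p = 0.7143, q = 0.2857

Work:
Check pure NE:
(Hiking, Hiking): (10, 4) - no unilateral deviation beneficial
(Shopping, Shopping): (4, 10) - no unilateral deviation beneficial
Mixed NE: P1 plays Hiking with p = 0.7143, P2 plays Hiking with q = 0.2857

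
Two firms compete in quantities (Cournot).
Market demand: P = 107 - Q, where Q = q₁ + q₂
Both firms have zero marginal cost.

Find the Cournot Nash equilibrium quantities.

q₁* = q₂* = 35.67; P* = 35.67

Work:
Profit: π_i = P·q_i = (a - q_i - q_j)·q_i
FOC: ∂π_i/∂q_i = a - 2q_i - q_j = 0
Reaction function: q_i = (107 - q_j)/2
Symmetry: q* = 107/3 = 35.67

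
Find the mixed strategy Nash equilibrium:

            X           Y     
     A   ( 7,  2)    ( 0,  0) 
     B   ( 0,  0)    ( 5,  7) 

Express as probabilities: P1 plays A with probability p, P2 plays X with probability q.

p = 0.7778, q = 0.4167

Work:
Find probabilities that make opponent indifferent:
P2 chooses q to make P1 indifferent between A and B
P1 chooses p to make P2 indifferent between X and Y
Mixed NE: P1 plays (A: 0.7778, B: 0.2222), P2 plays (X: 0.4167, Y: 0.5833)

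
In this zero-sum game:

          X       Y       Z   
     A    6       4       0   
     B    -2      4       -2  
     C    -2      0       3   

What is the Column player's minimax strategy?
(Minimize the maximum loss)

Column should play Z, value = 3

Work:
Column player minimizes Row's maximum payoff:
Column X: max payoff to Row = 6
Column Y: max payoff to Row = 4
Column Z: max payoff to Row = 3
Minimum is 3, achieved by column Z.
Minimax strategy: Z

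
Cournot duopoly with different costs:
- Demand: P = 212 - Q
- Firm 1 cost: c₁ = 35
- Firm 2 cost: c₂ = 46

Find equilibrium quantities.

q₁* = 62.67, q₂* = 51.67

Work:
Reaction: q₁ = (212 - 35 - q₂)/2
Reaction: q₂ = (212 - 46 - q₁)/2
Solve simultaneously:
q₁* = (212 - 2×35 + 46)/3 = 62.67
q₂* = (212 - 2×46 + 35)/3 = 51.67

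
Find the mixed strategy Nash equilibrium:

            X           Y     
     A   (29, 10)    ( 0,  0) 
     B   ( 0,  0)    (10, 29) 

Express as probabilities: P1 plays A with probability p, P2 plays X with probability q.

p = 0.7436, q = 0.2564

Work:
Find probabilities that make opponent indifferent:
P2 chooses q to make P1 indifferent between A and B
P1 chooses p to make P2 indifferent between X and Y
Mixed NE: P1 plays (A: 0.7436, B: 0.2564), P2 plays (X: 0.2564, Y: 0.7436)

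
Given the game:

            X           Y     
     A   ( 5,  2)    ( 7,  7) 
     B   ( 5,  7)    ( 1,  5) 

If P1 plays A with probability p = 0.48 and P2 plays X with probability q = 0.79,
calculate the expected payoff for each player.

E[P1] = 4.7648, E[P2] = 4.8856

Work:
E[P1] = p·q·π₁(A,X) + p·(1-q)·π₁(A,Y) + (1-p)·q·π₁(B,X) + (1-p)·(1-q)·π₁(B,Y)
= 0.48·0.79·5 + 0.48·0.21·7 + 0.52·0.79·5 + 0.52·0.21·1
= 4.7648

E[P2] = 4.8856 (similar calculation)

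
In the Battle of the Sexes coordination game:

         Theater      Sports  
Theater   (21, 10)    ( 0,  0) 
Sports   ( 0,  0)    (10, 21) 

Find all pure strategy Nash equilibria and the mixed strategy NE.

Pure NE: (Theater, Theater) and (Sports, Sports); Mixed NE: p = 0.6774, q = 0.3226

Work:
Check pure NE:
(Theater, Theater): (21, 10) - no unilateral deviation beneficial
(Sports, Sports): (10, 21) - no unilateral deviation beneficial
Mixed NE: P1 plays Theater with p = 0.6774, P2 plays Theater with q = 0.3226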